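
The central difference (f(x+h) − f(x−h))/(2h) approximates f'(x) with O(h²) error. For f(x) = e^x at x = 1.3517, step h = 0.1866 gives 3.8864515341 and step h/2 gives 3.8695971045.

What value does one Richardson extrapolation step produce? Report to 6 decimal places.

With r = 2 the leading error scales as h^2, so the weight is 2^2 = 4.
4*3.8695971045 = 15.4783884180; 15.4783884180 − 3.8864515341 = 11.5919368839
Divide by 2^2 − 1 = 3.
(4*3.8695971045 − 3.8864515341)/(4 − 1) = 3.8639789613

3.863979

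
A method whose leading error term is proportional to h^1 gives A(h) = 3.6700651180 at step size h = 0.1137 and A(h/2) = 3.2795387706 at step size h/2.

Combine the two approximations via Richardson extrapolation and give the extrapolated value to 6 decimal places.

The method has order 1: 2^1 = 2.
Top: 2(3.2795387706) − (3.6700651180) = 2.8890124232
Divide by 2^1 − 1 = 1.
Result: 2.8890124232

2.889012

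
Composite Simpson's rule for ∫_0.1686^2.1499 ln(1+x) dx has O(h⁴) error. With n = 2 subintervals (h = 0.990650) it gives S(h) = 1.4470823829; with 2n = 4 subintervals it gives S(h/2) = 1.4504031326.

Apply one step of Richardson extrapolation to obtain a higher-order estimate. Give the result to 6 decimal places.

r = 4: numerator weight 16, denominator 15.
16*1.4504031326 − 1.4470823829 = 21.7593677387
R = 21.7593677387/15 = 1.4506245159
Correction |R − A(h/2)| = 2.214e-04; gap |A(h/2) − A(h)| = 3.321e-03.

1.450625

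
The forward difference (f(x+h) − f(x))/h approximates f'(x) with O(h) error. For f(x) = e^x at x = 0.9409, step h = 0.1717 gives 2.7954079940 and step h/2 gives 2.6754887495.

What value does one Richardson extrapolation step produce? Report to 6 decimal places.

2.555570

The method has order 1: 2^1 = 2.
2^1 × A(h/2) = 5.3509774990; minus A(h) gives 2.5555695050.
R = 2.5555695050/1 = 2.5555695050
Gap between inputs: 1.199e-01; correction applied: −0.1199192445.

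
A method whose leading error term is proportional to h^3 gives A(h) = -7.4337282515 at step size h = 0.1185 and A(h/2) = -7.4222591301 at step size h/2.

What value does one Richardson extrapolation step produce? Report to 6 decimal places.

Leading term ∝ h^3; use weight 8 = 2^3.
Numerator 8×A(h/2) − A(h) = 8×(-7.4222591301) − (-7.4337282515) = -51.9443447893
R = (-51.9443447893)/7 = -7.4206206842
Correction |R − A(h/2)| = 1.638e-03; gap |A(h/2) − A(h)| = 1.147e-02.

-7.420621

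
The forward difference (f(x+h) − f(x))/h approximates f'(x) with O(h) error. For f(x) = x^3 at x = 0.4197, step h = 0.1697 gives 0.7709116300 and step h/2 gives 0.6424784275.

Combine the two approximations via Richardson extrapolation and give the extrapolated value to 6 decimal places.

0.514045

Method order is 1; weight 2^1 = 2.
2 × 0.6424784275 = 1.2849568550; subtract 0.7709116300 → 0.5140452250
R = 0.5140452250/1 = 0.5140452250
Correction |R − A(h/2)| = 1.284e-01; gap |A(h/2) − A(h)| = 1.284e-01.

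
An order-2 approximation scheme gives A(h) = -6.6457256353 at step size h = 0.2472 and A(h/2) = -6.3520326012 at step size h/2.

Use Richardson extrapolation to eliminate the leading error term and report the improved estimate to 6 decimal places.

-6.254135

With r = 2 the leading error scales as h^2, so the weight is 2^2 = 4.
Top: 4(-6.3520326012) − (-6.6457256353) = -18.7624047695
(-18.7624047695) ÷ 3 = -6.2541349232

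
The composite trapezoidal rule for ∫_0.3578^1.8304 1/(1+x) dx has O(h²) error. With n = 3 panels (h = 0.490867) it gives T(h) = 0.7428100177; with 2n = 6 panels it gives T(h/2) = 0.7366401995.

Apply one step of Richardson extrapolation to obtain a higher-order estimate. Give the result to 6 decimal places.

0.734584

Order 2 gives 2^r = 4 and 2^r − 1 = 3.
4·0.7366401995 = 2.9465607980; subtract 0.7428100177 → 2.2037507803
(4·0.7366401995 − 0.7428100177)/(4 − 1) = 0.7345835934
Correction |R − A(h/2)| = 2.057e-03; gap |A(h/2) − A(h)| = 6.170e-03.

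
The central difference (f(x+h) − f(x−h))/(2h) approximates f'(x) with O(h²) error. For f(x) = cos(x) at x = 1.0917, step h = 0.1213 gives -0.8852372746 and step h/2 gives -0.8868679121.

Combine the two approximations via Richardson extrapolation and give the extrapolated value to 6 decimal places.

With r = 2 the leading error scales as h^2, so the weight is 2^2 = 4.
A(h/2) − A(h) = -0.8868679121 − (-0.8852372746) = -0.0016306375
Correction (A(h/2) − A(h))/(4 − 1) = (-0.0016306375)/3 = -0.0005435458
R = A(h/2) + (A(h/2) − A(h))/3 = -0.8868679121 − 0.0005435458 = -0.8874114579

-0.887411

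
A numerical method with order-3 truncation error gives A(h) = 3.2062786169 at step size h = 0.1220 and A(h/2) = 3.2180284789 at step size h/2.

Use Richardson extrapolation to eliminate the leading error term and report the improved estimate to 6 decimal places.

3.219707

r = 3, so 2^r = 8.
A(h/2) − A(h) = 3.2180284789 − 3.2062786169 = 0.0117498620
Correction (A(h/2) − A(h))/(8 − 1) = 0.0117498620/7 = 0.0016785517
R = 3.2180284789 + 0.0016785517 = 3.2197070306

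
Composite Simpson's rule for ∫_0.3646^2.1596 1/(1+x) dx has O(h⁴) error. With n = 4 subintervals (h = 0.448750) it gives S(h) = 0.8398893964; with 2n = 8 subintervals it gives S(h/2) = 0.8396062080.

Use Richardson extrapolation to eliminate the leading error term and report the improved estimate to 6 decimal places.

Error is O(h^4); halving h shrinks it by 2^4 = 16.
Numerator 16·A(h/2) − A(h) = 16·0.8396062080 − 0.8398893964 = 12.5938099316
Denominator 16 − 1 = 15.
Result: 0.8395873288
Gap between inputs: 2.832e-04; correction applied: −0.0000188792.

0.839587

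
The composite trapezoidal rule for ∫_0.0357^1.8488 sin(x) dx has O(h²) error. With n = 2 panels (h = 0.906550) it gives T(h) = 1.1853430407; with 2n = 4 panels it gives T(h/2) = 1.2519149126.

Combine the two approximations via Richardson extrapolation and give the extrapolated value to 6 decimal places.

1.274106

r = 2, so 2^r = 4.
4 × 1.2519149126 − 1.1853430407 = 3.8223166097
Denominator 4 − 1 = 3.
(4 × 1.2519149126 − 1.1853430407)/(4 − 1) = 1.2741055366
Shift from A(h/2): +0.0221906240.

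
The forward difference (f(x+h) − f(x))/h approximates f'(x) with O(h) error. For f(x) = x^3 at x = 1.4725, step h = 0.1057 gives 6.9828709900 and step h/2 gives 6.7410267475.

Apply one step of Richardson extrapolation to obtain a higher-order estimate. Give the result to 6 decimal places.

r = 1, so 2^r = 2.
A(h/2) − A(h) = 6.7410267475 − 6.9828709900 = -0.2418442425
Correction (A(h/2) − A(h))/(2 − 1) = (-0.2418442425)/1 = -0.2418442425
R = A(h/2) + (A(h/2) − A(h))/1 = 6.7410267475 − 0.2418442425 = 6.4991825050

6.499183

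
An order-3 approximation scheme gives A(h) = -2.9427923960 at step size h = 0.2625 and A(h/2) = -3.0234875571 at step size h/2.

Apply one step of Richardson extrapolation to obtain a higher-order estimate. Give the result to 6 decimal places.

The method has order 3: 2^3 = 8.
2^3*A(h/2) = -24.1879004568; minus A(h) gives -21.2451080608.
Denominator 8 − 1 = 7.
So the Richardson estimate is -3.0350154373.
Correction |R − A(h/2)| = 1.153e-02; gap |A(h/2) − A(h)| = 8.070e-02.

-3.035015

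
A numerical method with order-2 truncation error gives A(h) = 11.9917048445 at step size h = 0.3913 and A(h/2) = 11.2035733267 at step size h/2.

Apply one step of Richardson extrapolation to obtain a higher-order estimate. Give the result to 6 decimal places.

10.940863

r = 2, so 2^r = 4.
4·11.2035733267 − 11.9917048445 = 32.8225884623
Divide by 2^2 − 1 = 3.
Result: 10.9408628208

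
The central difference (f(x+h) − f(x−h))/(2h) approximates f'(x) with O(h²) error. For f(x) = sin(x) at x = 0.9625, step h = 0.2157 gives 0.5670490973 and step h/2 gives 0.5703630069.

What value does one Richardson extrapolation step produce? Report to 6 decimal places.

0.571468

r = 2: numerator weight 4, denominator 3.
Top: 4(0.5703630069) − (0.5670490973) = 1.7144029303
Denominator 4 − 1 = 3.
1.7144029303 ÷ 3 = 0.5714676434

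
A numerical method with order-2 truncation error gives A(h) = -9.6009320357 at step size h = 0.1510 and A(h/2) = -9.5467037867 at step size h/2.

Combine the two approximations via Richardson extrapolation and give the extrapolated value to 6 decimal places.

With r = 2 the leading error scales as h^2, so the weight is 2^2 = 4.
4×(-9.5467037867) = -38.1868151468; subtract (-9.6009320357) → -28.5858831111
(-28.5858831111) ÷ 3 = -9.5286277037
Shift from A(h/2): +0.0180760830.

-9.528628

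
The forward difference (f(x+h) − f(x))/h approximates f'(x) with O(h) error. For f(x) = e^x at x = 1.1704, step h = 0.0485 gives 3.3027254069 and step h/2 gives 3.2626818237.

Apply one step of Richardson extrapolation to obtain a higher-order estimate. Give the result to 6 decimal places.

3.222638

The method has order 1: 2^1 = 2.
Weighted: 6.5253636474 − 3.3027254069 = 3.2226382405
Divide by 2^1 − 1 = 1.
Result: 3.2226382405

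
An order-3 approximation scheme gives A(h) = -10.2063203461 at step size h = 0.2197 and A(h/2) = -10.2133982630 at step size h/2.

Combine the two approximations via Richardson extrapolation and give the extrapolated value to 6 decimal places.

Error is O(h^3); halving h shrinks it by 2^3 = 8.
Difference of the inputs: -10.2133982630 − (-10.2063203461) = -0.0070779169
Correction (A(h/2) − A(h))/(8 − 1) = (-0.0070779169)/7 = -0.0010111310
R = -10.2133982630 − 0.0010111310 = -10.2144093940

-10.214409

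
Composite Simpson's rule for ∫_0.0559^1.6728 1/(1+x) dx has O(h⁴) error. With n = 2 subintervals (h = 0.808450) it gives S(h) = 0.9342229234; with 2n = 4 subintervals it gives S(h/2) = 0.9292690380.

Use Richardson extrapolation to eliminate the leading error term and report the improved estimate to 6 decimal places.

0.928939

r = 4, so 2^r = 16.
16*0.9292690380 = 14.8683046080; 14.8683046080 − 0.9342229234 = 13.9340816846
R = 13.9340816846/15 = 0.9289387790
Correction |R − A(h/2)| = 3.303e-04; gap |A(h/2) − A(h)| = 4.954e-03.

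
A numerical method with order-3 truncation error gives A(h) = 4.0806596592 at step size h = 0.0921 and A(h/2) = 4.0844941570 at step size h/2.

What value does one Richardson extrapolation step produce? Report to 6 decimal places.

4.085042

The method has order 3: 2^3 = 8.
8×4.0844941570 = 32.6759532560; 32.6759532560 − 4.0806596592 = 28.5952935968
28.5952935968 ÷ 7 = 4.0850419424
Gap between inputs: 3.834e-03; correction applied: +0.0005477854.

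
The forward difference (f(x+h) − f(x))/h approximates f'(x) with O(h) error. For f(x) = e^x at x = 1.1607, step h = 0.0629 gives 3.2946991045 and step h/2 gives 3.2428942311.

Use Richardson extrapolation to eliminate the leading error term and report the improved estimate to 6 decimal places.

r = 1, so 2^r = 2.
2 × 3.2428942311 = 6.4857884622; 6.4857884622 − 3.2946991045 = 3.1910893577
Denominator 2 − 1 = 1.
So the Richardson estimate is 3.1910893577.

3.191089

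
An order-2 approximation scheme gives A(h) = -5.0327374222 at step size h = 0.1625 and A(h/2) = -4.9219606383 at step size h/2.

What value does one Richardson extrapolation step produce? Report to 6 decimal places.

-4.885035

Error is O(h^2); halving h shrinks it by 2^2 = 4.
4*(-4.9219606383) = -19.6878425532; (-19.6878425532) − (-5.0327374222) = -14.6551051310
(4*(-4.9219606383) − (-5.0327374222))/(4 − 1) = -4.8850350437
Gap between inputs: 1.108e-01; correction applied: +0.0369255946.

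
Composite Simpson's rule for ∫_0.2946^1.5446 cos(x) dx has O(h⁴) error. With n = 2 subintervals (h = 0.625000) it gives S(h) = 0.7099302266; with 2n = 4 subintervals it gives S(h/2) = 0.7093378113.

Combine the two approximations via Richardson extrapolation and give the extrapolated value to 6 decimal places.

0.709298

With r = 4 the leading error scales as h^4, so the weight is 2^4 = 16.
16*0.7093378113 = 11.3494049808; subtract 0.7099302266 → 10.6394747542
Denominator 16 − 1 = 15.
(16*0.7093378113 − 0.7099302266)/(16 − 1) = 0.7092983169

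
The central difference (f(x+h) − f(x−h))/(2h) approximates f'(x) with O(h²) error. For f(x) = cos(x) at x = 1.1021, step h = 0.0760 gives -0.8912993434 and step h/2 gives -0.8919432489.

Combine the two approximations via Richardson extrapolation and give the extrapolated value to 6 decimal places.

-0.892158

r = 2, so 2^r = 4.
Difference of the inputs: -0.8919432489 − (-0.8912993434) = -0.0006439055
Correction (A(h/2) − A(h))/(4 − 1) = (-0.0006439055)/3 = -0.0002146352
R = A(h/2) + (A(h/2) − A(h))/3 = -0.8919432489 − 0.0002146352 = -0.8921578841
Correction |R − A(h/2)| = 2.146e-04; gap |A(h/2) − A(h)| = 6.439e-04.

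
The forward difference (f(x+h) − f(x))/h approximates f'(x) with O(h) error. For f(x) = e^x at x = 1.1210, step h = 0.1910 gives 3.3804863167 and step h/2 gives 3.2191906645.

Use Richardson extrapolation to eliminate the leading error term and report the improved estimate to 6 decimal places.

3.057895

r = 1: numerator weight 2, denominator 1.
Numerator 2 × A(h/2) − A(h) = 2 × 3.2191906645 − 3.3804863167 = 3.0578950123
Divide by 2^1 − 1 = 1.
R = 3.0578950123/1 = 3.0578950123
Correction |R − A(h/2)| = 1.613e-01; gap |A(h/2) − A(h)| = 1.613e-01.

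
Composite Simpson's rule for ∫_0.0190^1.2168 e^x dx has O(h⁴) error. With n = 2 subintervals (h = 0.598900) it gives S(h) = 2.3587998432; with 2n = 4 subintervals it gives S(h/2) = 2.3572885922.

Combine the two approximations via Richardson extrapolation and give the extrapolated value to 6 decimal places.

Order 4 gives 2^r = 16 and 2^r − 1 = 15.
16·2.3572885922 = 37.7166174752; subtract 2.3587998432 → 35.3578176320
R = 35.3578176320/15 = 2.3571878421
Correction |R − A(h/2)| = 1.008e-04; gap |A(h/2) − A(h)| = 1.511e-03.

2.357188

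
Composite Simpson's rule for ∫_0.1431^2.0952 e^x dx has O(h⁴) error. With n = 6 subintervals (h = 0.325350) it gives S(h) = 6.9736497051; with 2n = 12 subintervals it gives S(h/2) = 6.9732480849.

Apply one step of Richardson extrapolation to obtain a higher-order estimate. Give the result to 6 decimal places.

Order 4 gives 2^r = 16 and 2^r − 1 = 15.
Top: 16(6.9732480849) − (6.9736497051) = 104.5983196533
Divide by 2^4 − 1 = 15.
R = 104.5983196533/15 = 6.9732213102
Shift from A(h/2): −0.0000267747.

6.973221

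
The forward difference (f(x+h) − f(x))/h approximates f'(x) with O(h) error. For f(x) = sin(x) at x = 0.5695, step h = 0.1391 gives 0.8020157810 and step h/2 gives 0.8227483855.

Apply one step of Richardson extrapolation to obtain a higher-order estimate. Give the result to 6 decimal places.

0.843481

r = 1: numerator weight 2, denominator 1.
Numerator 2 × A(h/2) − A(h) = 2 × 0.8227483855 − 0.8020157810 = 0.8434809900
0.8434809900 ÷ 1 = 0.8434809900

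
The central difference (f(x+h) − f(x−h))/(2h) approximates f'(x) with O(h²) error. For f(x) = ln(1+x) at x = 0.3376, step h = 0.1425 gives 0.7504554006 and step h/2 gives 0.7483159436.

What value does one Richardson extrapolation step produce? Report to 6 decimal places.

Order 2 gives 2^r = 4 and 2^r − 1 = 3.
Numerator 4*A(h/2) − A(h) = 4*0.7483159436 − 0.7504554006 = 2.2428083738
Denominator 4 − 1 = 3.
R = 2.2428083738/3 = 0.7476027913

0.747603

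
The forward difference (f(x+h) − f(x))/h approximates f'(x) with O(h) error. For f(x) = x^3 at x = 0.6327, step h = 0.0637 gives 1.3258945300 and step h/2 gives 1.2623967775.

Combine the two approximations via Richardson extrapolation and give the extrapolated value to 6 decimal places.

r = 1, so 2^r = 2.
2*1.2623967775 − 1.3258945300 = 1.1988990250
Extrapolated: 1.1988990250 / 1 = 1.1988990250
Shift from A(h/2): −0.0634977525.

1.198899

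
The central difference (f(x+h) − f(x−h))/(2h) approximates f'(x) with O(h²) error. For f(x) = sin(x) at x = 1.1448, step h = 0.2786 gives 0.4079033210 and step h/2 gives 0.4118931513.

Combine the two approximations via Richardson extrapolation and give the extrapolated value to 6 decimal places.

0.413223

Order 2 gives 2^r = 4 and 2^r − 1 = 3.
Weighted: 1.6475726052 − 0.4079033210 = 1.2396692842
R = 1.2396692842/3 = 0.4132230947
Correction |R − A(h/2)| = 1.330e-03; gap |A(h/2) − A(h)| = 3.990e-03.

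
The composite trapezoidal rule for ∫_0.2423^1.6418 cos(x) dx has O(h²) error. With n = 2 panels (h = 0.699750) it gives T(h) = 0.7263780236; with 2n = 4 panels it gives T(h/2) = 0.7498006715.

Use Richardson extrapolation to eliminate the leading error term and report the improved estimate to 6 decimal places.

0.757608

r = 2: numerator weight 4, denominator 3.
2^2×A(h/2) = 2.9992026860; minus A(h) gives 2.2728246624.
2.2728246624 ÷ 3 = 0.7576082208
Shift from A(h/2): +0.0078075493.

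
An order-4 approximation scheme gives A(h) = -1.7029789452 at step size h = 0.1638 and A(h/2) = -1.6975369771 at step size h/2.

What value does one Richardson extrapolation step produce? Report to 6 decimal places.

Error is O(h^4); halving h shrinks it by 2^4 = 16.
Difference of the inputs: -1.6975369771 − (-1.7029789452) = 0.0054419681
Divide by 2^4 − 1 = 15: 0.0054419681/15 = 0.0003627979
R = -1.6975369771 + 0.0003627979 = -1.6971741792
Shift from A(h/2): +0.0003627979.

-1.697174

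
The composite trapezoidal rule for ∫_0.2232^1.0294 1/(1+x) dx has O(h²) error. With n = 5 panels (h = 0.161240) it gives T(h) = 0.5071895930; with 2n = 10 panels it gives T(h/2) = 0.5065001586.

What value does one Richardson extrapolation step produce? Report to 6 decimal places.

With r = 2 the leading error scales as h^2, so the weight is 2^2 = 4.
2^2·A(h/2) = 2.0260006344; minus A(h) gives 1.5188110414.
Denominator 4 − 1 = 3.
1.5188110414 ÷ 3 = 0.5062703471
Correction |R − A(h/2)| = 2.298e-04; gap |A(h/2) − A(h)| = 6.894e-04.

0.506270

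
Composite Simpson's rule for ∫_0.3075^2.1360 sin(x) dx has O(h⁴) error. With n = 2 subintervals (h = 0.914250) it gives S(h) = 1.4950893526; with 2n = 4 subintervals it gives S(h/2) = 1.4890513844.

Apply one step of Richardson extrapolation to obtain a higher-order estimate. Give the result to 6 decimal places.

1.488649

Error is O(h^4); halving h shrinks it by 2^4 = 16.
Top: 16(1.4890513844) − (1.4950893526) = 22.3297327978
(16·1.4890513844 − 1.4950893526)/(16 − 1) = 1.4886488532
Correction |R − A(h/2)| = 4.025e-04; gap |A(h/2) − A(h)| = 6.038e-03.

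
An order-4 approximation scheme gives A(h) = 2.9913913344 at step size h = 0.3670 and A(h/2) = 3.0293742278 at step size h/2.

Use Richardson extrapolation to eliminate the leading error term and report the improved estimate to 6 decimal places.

r = 4: numerator weight 16, denominator 15.
Weighted: 48.4699876448 − 2.9913913344 = 45.4785963104
Denominator 16 − 1 = 15.
So the Richardson estimate is 3.0319064207.
Correction |R − A(h/2)| = 2.532e-03; gap |A(h/2) − A(h)| = 3.798e-02.

3.031906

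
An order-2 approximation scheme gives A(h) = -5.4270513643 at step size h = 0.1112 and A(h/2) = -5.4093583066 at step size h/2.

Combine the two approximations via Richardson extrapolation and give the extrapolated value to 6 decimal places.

Order 2 gives 2^r = 4 and 2^r − 1 = 3.
Top: 4(-5.4093583066) − (-5.4270513643) = -16.2103818621
Denominator 4 − 1 = 3.
(4×(-5.4093583066) − (-5.4270513643))/(4 − 1) = -5.4034606207
Shift from A(h/2): +0.0058976859.

-5.403461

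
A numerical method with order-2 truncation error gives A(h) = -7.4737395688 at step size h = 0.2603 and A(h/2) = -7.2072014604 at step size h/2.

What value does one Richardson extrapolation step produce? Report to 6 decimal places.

r = 2: numerator weight 4, denominator 3.
4*(-7.2072014604) = -28.8288058416; (-28.8288058416) − (-7.4737395688) = -21.3550662728
Divide by 2^2 − 1 = 3.
(-21.3550662728) ÷ 3 = -7.1183554243

-7.118355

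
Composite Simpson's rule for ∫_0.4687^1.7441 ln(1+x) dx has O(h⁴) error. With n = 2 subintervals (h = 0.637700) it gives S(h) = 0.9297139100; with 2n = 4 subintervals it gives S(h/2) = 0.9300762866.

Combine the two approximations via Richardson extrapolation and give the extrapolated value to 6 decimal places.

Leading term ∝ h^4; use weight 16 = 2^4.
Numerator 16 × A(h/2) − A(h) = 16 × 0.9300762866 − 0.9297139100 = 13.9515066756
(16 × 0.9300762866 − 0.9297139100)/(16 − 1) = 0.9301004450
Correction |R − A(h/2)| = 2.416e-05; gap |A(h/2) − A(h)| = 3.624e-04.

0.930100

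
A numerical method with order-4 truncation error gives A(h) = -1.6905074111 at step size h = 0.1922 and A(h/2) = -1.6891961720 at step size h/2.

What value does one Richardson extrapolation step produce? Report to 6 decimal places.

Error is O(h^4); halving h shrinks it by 2^4 = 16.
16*(-1.6891961720) − (-1.6905074111) = -25.3366313409
(-25.3366313409) ÷ 15 = -1.6891087561
Correction |R − A(h/2)| = 8.742e-05; gap |A(h/2) − A(h)| = 1.311e-03.

-1.689109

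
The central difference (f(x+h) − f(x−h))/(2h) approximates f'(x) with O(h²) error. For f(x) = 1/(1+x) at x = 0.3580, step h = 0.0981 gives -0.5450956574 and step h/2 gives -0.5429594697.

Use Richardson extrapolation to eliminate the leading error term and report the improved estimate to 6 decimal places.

With r = 2 the leading error scales as h^2, so the weight is 2^2 = 4.
Weighted: (-2.1718378788) − (-0.5450956574) = -1.6267422214
(-1.6267422214) ÷ 3 = -0.5422474071

-0.542247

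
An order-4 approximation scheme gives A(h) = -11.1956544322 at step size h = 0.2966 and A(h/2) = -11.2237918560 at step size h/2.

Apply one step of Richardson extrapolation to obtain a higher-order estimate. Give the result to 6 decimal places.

r = 4: numerator weight 16, denominator 15.
2^4×A(h/2) = -179.5806696960; minus A(h) gives -168.3850152638.
Divide by 2^4 − 1 = 15.
(-168.3850152638) ÷ 15 = -11.2256676843

-11.225668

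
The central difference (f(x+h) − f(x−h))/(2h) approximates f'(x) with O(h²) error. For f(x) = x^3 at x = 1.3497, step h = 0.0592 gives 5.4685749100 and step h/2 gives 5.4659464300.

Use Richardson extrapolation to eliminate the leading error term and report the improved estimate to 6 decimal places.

Error is O(h^2); halving h shrinks it by 2^2 = 4.
Difference of the inputs: 5.4659464300 − 5.4685749100 = -0.0026284800
Correction (A(h/2) − A(h))/(4 − 1) = (-0.0026284800)/3 = -0.0008761600
R = A(h/2) + (A(h/2) − A(h))/3 = 5.4659464300 − 0.0008761600 = 5.4650702700
Gap between inputs: 2.628e-03; correction applied: −0.0008761600.

5.465070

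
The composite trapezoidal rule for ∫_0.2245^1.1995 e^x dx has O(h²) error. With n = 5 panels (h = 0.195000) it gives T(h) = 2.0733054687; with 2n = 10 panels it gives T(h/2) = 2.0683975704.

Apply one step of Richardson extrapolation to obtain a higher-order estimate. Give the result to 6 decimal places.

With r = 2 the leading error scales as h^2, so the weight is 2^2 = 4.
Weighted: 8.2735902816 − 2.0733054687 = 6.2002848129
6.2002848129 ÷ 3 = 2.0667616043

2.066762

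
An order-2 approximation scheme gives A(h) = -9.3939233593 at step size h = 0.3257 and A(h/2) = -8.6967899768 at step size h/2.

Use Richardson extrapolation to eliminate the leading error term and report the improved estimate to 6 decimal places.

With r = 2 the leading error scales as h^2, so the weight is 2^2 = 4.
Numerator 4 × A(h/2) − A(h) = 4 × (-8.6967899768) − (-9.3939233593) = -25.3932365479
Denominator 4 − 1 = 3.
(-25.3932365479) ÷ 3 = -8.4644121826
Correction |R − A(h/2)| = 2.324e-01; gap |A(h/2) − A(h)| = 6.971e-01.

-8.464412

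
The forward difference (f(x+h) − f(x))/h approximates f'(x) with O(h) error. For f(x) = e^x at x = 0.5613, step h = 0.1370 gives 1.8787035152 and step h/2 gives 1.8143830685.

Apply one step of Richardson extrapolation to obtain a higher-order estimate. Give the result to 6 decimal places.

1.750063

r = 1: numerator weight 2, denominator 1.
2*1.8143830685 = 3.6287661370; 3.6287661370 − 1.8787035152 = 1.7500626218
Denominator 2 − 1 = 1.
Extrapolated: 1.7500626218 / 1 = 1.7500626218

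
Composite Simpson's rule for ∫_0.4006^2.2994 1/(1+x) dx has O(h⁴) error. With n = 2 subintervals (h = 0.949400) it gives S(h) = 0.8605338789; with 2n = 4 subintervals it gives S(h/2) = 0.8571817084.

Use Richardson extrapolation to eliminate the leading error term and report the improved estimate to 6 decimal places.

The method has order 4: 2^4 = 16.
A(h/2) − A(h) = 0.8571817084 − 0.8605338789 = -0.0033521705
Divide by 2^4 − 1 = 15: (-0.0033521705)/15 = -0.0002234780
R = A(h/2) + (A(h/2) − A(h))/15 = 0.8571817084 − 0.0002234780 = 0.8569582304
Gap between inputs: 3.352e-03; correction applied: −0.0002234780.

0.856958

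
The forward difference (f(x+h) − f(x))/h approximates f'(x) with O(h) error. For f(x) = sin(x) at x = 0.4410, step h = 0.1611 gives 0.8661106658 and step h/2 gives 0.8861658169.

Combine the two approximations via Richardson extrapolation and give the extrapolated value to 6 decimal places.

0.906221

Error is O(h^1); halving h shrinks it by 2^1 = 2.
Numerator 2 × A(h/2) − A(h) = 2 × 0.8861658169 − 0.8661106658 = 0.9062209680
Divide by 2^1 − 1 = 1.
So the Richardson estimate is 0.9062209680.
Correction |R − A(h/2)| = 2.006e-02; gap |A(h/2) − A(h)| = 2.006e-02.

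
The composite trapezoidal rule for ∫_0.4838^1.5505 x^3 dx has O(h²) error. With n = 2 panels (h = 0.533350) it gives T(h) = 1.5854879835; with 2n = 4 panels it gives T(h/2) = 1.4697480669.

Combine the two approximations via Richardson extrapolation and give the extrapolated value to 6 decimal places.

r = 2: numerator weight 4, denominator 3.
Weighted: 5.8789922676 − 1.5854879835 = 4.2935042841
Divide by 2^2 − 1 = 3.
R = 4.2935042841/3 = 1.4311680947

1.431168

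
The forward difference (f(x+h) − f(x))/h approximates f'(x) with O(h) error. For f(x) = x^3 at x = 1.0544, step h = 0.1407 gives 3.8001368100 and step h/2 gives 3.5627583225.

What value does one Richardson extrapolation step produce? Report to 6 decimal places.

r = 1: numerator weight 2, denominator 1.
2×3.5627583225 = 7.1255166450; 7.1255166450 − 3.8001368100 = 3.3253798350
Denominator 2 − 1 = 1.
So the Richardson estimate is 3.3253798350.
Gap between inputs: 2.374e-01; correction applied: −0.2373784875.

3.325380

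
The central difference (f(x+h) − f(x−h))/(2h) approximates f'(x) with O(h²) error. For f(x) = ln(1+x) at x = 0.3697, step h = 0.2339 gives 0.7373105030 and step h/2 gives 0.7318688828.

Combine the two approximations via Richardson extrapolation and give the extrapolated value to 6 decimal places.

0.730055

Order 2 gives 2^r = 4 and 2^r − 1 = 3.
Difference of the inputs: 0.7318688828 − 0.7373105030 = -0.0054416202
Correction (A(h/2) − A(h))/(4 − 1) = (-0.0054416202)/3 = -0.0018138734
R = A(h/2) + (A(h/2) − A(h))/3 = 0.7318688828 − 0.0018138734 = 0.7300550094
Shift from A(h/2): −0.0018138734.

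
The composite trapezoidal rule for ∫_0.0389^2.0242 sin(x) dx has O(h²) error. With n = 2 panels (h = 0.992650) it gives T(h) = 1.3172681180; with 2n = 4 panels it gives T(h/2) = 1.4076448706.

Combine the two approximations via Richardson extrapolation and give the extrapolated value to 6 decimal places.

1.437770

The method has order 2: 2^2 = 4.
4·1.4076448706 − 1.3172681180 = 4.3133113644
Denominator 4 − 1 = 3.
(4·1.4076448706 − 1.3172681180)/(4 − 1) = 1.4377704548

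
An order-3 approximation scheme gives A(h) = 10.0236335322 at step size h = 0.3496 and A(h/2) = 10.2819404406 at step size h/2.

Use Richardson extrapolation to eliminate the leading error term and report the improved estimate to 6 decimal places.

10.318841

Error is O(h^3); halving h shrinks it by 2^3 = 8.
2^3*A(h/2) = 82.2555235248; minus A(h) gives 72.2318899926.
Divide by 2^3 − 1 = 7.
(8*10.2819404406 − 10.0236335322)/(8 − 1) = 10.3188414275
Correction |R − A(h/2)| = 3.690e-02; gap |A(h/2) − A(h)| = 2.583e-01.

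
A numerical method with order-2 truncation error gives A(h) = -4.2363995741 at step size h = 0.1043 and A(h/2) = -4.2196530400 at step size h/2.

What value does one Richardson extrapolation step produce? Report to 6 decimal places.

-4.214071

Error is O(h^2); halving h shrinks it by 2^2 = 4.
2^2×A(h/2) = -16.8786121600; minus A(h) gives -12.6422125859.
Denominator 4 − 1 = 3.
Extrapolated: (-12.6422125859) / 3 = -4.2140708620
Correction |R − A(h/2)| = 5.582e-03; gap |A(h/2) − A(h)| = 1.675e-02.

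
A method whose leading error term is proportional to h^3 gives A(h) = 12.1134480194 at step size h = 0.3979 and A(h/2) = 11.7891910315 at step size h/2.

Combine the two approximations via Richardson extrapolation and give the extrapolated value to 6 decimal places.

11.742869

Error is O(h^3); halving h shrinks it by 2^3 = 8.
Top: 8(11.7891910315) − (12.1134480194) = 82.2000802326
Divide by 2^3 − 1 = 7.
Extrapolated: 82.2000802326 / 7 = 11.7428686047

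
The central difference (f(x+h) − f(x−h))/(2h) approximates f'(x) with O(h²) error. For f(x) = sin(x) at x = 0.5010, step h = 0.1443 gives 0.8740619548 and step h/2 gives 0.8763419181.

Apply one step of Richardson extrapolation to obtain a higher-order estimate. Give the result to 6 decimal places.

0.877102

Leading term ∝ h^2; use weight 4 = 2^2.
4·0.8763419181 − 0.8740619548 = 2.6313057176
2.6313057176 ÷ 3 = 0.8771019059
Gap between inputs: 2.280e-03; correction applied: +0.0007599878.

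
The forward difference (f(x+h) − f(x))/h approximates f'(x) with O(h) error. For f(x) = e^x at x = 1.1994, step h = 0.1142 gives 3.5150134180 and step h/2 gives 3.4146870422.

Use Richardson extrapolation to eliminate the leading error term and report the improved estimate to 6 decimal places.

3.314361

Order 1 gives 2^r = 2 and 2^r − 1 = 1.
A(h/2) − A(h) = 3.4146870422 − 3.5150134180 = -0.1003263758
Divide by 2^1 − 1 = 1: (-0.1003263758)/1 = -0.1003263758
R = A(h/2) + (A(h/2) − A(h))/1 = 3.4146870422 − 0.1003263758 = 3.3143606664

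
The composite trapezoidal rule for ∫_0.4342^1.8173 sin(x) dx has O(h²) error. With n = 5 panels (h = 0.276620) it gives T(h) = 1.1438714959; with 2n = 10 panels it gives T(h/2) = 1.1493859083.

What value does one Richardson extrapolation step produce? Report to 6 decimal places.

1.151224

The method has order 2: 2^2 = 4.
4·1.1493859083 − 1.1438714959 = 3.4536721373
(4·1.1493859083 − 1.1438714959)/(4 − 1) = 1.1512240458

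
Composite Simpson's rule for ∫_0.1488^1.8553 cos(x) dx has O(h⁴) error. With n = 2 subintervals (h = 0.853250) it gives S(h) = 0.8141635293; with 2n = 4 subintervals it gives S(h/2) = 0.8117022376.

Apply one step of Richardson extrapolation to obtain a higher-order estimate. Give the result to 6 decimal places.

Leading term ∝ h^4; use weight 16 = 2^4.
16·0.8117022376 − 0.8141635293 = 12.1730722723
R = 12.1730722723/15 = 0.8115381515
Correction |R − A(h/2)| = 1.641e-04; gap |A(h/2) − A(h)| = 2.461e-03.

0.811538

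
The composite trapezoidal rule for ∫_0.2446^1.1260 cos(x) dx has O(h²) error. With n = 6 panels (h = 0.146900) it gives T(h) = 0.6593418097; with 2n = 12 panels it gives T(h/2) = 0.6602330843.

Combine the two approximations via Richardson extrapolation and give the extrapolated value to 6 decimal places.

0.660530

The method has order 2: 2^2 = 4.
Top: 4(0.6602330843) − (0.6593418097) = 1.9815905275
(4×0.6602330843 − 0.6593418097)/(4 − 1) = 0.6605301758
Gap between inputs: 8.913e-04; correction applied: +0.0002970915.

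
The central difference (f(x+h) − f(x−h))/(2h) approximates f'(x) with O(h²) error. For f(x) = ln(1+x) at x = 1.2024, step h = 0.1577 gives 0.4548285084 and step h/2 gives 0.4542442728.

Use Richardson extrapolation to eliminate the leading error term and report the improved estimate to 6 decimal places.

0.454050

Order 2 gives 2^r = 4 and 2^r − 1 = 3.
Numerator 4·A(h/2) − A(h) = 4·0.4542442728 − 0.4548285084 = 1.3621485828
Divide by 2^2 − 1 = 3.
So the Richardson estimate is 0.4540495276.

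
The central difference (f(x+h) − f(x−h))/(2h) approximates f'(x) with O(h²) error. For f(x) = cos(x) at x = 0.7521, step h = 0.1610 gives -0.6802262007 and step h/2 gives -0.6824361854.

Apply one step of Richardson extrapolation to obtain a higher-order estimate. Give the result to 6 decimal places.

-0.683173

Error is O(h^2); halving h shrinks it by 2^2 = 4.
Numerator 4 × A(h/2) − A(h) = 4 × (-0.6824361854) − (-0.6802262007) = -2.0495185409
(-2.0495185409) ÷ 3 = -0.6831728470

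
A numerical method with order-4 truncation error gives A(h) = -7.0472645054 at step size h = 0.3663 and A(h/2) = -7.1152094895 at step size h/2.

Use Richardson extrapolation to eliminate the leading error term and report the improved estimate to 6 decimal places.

Order 4 gives 2^r = 16 and 2^r − 1 = 15.
16×(-7.1152094895) = -113.8433518320; subtract (-7.0472645054) → -106.7960873266
R = (-106.7960873266)/15 = -7.1197391551
Shift from A(h/2): −0.0045296656.

-7.119739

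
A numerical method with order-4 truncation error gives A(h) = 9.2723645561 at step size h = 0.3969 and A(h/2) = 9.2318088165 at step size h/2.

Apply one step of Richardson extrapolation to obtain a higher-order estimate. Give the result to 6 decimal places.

9.229105

Error is O(h^4); halving h shrinks it by 2^4 = 16.
Numerator 16*A(h/2) − A(h) = 16*9.2318088165 − 9.2723645561 = 138.4365765079
138.4365765079 ÷ 15 = 9.2291051005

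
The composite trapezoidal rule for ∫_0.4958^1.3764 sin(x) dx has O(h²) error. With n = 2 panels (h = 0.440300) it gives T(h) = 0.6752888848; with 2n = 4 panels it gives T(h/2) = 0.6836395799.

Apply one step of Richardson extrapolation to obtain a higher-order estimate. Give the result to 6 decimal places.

0.686423

With r = 2 the leading error scales as h^2, so the weight is 2^2 = 4.
Difference of the inputs: 0.6836395799 − 0.6752888848 = 0.0083506951
Correction (A(h/2) − A(h))/(4 − 1) = 0.0083506951/3 = 0.0027835650
R = 0.6836395799 + 0.0027835650 = 0.6864231449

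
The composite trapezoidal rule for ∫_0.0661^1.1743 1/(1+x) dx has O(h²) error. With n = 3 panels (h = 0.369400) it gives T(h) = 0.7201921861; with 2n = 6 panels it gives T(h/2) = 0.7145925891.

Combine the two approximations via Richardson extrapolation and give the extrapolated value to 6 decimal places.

With r = 2 the leading error scales as h^2, so the weight is 2^2 = 4.
Top: 4(0.7145925891) − (0.7201921861) = 2.1381781703
R = 2.1381781703/3 = 0.7127260568
Shift from A(h/2): −0.0018665323.

0.712726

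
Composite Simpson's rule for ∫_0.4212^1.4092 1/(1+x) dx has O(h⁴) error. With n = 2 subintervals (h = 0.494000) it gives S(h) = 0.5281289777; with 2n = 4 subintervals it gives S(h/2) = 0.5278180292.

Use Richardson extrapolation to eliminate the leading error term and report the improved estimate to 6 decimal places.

Order 4 gives 2^r = 16 and 2^r − 1 = 15.
16 × 0.5278180292 = 8.4450884672; 8.4450884672 − 0.5281289777 = 7.9169594895
7.9169594895 ÷ 15 = 0.5277972993

0.527797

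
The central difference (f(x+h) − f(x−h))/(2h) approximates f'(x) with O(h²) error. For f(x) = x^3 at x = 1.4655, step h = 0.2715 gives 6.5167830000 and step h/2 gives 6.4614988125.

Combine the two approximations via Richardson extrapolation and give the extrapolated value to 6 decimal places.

Error is O(h^2); halving h shrinks it by 2^2 = 4.
A(h/2) − A(h) = 6.4614988125 − 6.5167830000 = -0.0552841875
Divide by 2^2 − 1 = 3: (-0.0552841875)/3 = -0.0184280625
R = 6.4614988125 − 0.0184280625 = 6.4430707500

6.443071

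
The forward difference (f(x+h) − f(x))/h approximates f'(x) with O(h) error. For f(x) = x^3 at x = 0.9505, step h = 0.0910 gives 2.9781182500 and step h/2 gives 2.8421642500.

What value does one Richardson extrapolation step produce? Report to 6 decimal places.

Method order is 1; weight 2^1 = 2.
Numerator 2×A(h/2) − A(h) = 2×2.8421642500 − 2.9781182500 = 2.7062102500
Divide by 2^1 − 1 = 1.
Extrapolated: 2.7062102500 / 1 = 2.7062102500
Gap between inputs: 1.360e-01; correction applied: −0.1359540000.

2.706210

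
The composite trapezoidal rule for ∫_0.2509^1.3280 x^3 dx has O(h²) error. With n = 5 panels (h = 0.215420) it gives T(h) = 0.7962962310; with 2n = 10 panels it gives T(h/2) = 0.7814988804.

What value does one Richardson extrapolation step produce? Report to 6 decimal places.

Leading term ∝ h^2; use weight 4 = 2^2.
2^2 × A(h/2) = 3.1259955216; minus A(h) gives 2.3296992906.
(4 × 0.7814988804 − 0.7962962310)/(4 − 1) = 0.7765664302

0.776566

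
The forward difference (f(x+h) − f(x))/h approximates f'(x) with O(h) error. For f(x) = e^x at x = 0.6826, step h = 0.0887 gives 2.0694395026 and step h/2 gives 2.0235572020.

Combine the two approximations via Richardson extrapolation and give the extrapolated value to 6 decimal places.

Leading term ∝ h^1; use weight 2 = 2^1.
2×2.0235572020 = 4.0471144040; 4.0471144040 − 2.0694395026 = 1.9776749014
(2×2.0235572020 − 2.0694395026)/(2 − 1) = 1.9776749014
Correction |R − A(h/2)| = 4.588e-02; gap |A(h/2) − A(h)| = 4.588e-02.

1.977675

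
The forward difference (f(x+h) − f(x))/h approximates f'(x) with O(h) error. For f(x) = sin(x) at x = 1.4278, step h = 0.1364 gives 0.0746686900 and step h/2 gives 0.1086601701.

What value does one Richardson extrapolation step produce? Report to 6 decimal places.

0.142652

With r = 1 the leading error scales as h^1, so the weight is 2^1 = 2.
2·0.1086601701 = 0.2173203402; 0.2173203402 − 0.0746686900 = 0.1426516502
Denominator 2 − 1 = 1.
0.1426516502 ÷ 1 = 0.1426516502
Gap between inputs: 3.399e-02; correction applied: +0.0339914801.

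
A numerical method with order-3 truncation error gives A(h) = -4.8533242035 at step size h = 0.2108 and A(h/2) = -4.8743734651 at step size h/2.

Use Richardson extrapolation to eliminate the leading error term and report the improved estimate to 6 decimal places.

-4.877381

The method has order 3: 2^3 = 8.
Difference of the inputs: -4.8743734651 − (-4.8533242035) = -0.0210492616
Correction (A(h/2) − A(h))/(8 − 1) = (-0.0210492616)/7 = -0.0030070374
R = -4.8743734651 − 0.0030070374 = -4.8773805025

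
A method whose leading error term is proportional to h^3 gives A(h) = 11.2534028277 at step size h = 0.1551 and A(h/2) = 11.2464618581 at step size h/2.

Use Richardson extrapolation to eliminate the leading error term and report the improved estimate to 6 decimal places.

11.245470

With r = 3 the leading error scales as h^3, so the weight is 2^3 = 8.
2^3·A(h/2) = 89.9716948648; minus A(h) gives 78.7182920371.
Divide by 2^3 − 1 = 7.
R = 78.7182920371/7 = 11.2454702910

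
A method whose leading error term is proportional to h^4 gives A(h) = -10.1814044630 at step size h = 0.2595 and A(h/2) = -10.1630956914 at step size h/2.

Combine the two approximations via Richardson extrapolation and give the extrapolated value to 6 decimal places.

-10.161875

r = 4: numerator weight 16, denominator 15.
16×(-10.1630956914) = -162.6095310624; subtract (-10.1814044630) → -152.4281265994
Extrapolated: (-152.4281265994) / 15 = -10.1618751066
Shift from A(h/2): +0.0012205848.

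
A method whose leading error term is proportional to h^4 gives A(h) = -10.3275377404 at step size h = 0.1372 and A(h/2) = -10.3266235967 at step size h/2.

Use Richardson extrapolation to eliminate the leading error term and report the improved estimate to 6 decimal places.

The method has order 4: 2^4 = 16.
16·(-10.3266235967) = -165.2259775472; subtract (-10.3275377404) → -154.8984398068
Divide by 2^4 − 1 = 15.
(-154.8984398068) ÷ 15 = -10.3265626538
Correction |R − A(h/2)| = 6.094e-05; gap |A(h/2) − A(h)| = 9.141e-04.

-10.326563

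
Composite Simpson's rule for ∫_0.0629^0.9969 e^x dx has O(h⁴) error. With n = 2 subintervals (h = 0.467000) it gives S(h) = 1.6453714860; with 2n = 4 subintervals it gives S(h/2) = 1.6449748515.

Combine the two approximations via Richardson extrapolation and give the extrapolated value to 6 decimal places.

The method has order 4: 2^4 = 16.
16×1.6449748515 = 26.3195976240; 26.3195976240 − 1.6453714860 = 24.6742261380
Denominator 16 − 1 = 15.
So the Richardson estimate is 1.6449484092.
Correction |R − A(h/2)| = 2.644e-05; gap |A(h/2) − A(h)| = 3.966e-04.

1.644948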